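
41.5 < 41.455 False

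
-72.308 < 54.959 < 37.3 False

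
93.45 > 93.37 True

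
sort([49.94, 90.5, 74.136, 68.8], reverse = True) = [90.5, 74.136, 68.8, 49.94]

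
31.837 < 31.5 False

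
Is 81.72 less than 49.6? No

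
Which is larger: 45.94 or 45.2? 45.94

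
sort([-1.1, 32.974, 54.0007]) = [-1.1, 32.974, 54.0007]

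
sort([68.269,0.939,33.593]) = [0.939,33.593,68.269]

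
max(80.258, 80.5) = 80.5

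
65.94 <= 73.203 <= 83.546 True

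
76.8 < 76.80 False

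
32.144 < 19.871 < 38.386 False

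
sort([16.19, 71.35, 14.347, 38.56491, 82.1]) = [14.347, 16.19, 38.56491, 71.35, 82.1]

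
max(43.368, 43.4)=43.4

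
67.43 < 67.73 True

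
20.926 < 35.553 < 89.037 True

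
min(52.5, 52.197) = 52.197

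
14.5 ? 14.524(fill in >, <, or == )<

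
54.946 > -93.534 True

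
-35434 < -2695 True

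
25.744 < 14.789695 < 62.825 False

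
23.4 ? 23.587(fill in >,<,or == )<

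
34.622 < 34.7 True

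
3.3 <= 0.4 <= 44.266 False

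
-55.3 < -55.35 False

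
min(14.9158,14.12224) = 14.12224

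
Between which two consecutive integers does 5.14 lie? 5 and 6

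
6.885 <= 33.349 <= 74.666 True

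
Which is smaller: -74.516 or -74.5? -74.516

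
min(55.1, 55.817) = 55.1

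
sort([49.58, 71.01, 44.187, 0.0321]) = [0.0321, 44.187, 49.58, 71.01]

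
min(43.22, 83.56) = 43.22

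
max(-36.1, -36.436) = -36.1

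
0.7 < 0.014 False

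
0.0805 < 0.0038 False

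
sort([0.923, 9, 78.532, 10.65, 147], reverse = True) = [147, 78.532, 10.65, 9, 0.923]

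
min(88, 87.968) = 87.968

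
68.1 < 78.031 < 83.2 True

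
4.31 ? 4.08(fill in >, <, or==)>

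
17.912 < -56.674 False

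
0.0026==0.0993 False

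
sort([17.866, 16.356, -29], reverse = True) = [17.866, 16.356, -29]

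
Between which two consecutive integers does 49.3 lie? 49 and 50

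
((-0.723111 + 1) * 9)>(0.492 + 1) True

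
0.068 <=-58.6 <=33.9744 False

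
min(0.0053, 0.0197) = 0.0053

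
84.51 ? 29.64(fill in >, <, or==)>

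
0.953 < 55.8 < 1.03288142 False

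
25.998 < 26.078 True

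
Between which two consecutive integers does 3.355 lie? 3 and 4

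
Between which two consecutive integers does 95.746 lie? 95 and 96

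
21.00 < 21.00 False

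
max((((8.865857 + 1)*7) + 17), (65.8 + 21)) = 86.8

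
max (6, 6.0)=6.0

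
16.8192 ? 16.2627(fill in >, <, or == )>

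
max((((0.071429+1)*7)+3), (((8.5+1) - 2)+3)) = 10.500003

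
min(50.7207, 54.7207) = 50.7207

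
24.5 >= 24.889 False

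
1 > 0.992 True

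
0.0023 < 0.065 True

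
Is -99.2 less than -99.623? No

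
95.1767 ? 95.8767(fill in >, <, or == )<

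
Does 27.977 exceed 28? No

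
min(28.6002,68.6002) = 28.6002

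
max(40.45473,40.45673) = 40.45673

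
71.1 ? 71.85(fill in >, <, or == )<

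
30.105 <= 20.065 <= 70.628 False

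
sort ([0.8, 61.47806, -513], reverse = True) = [61.47806, 0.8, -513]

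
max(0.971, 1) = 1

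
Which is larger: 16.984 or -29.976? 16.984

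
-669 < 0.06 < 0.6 True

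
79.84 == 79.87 False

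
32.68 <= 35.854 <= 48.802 True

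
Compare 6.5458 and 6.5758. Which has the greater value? 6.5758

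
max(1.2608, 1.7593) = 1.7593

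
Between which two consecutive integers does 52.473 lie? 52 and 53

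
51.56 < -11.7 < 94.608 False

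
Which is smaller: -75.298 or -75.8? -75.8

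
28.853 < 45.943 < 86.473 True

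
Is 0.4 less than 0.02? No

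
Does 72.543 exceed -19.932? Yes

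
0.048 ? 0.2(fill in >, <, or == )<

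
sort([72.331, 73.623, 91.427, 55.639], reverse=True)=[91.427, 73.623, 72.331, 55.639]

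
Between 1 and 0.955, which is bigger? 1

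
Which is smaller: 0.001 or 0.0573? 0.001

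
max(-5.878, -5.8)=-5.8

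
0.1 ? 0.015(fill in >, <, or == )>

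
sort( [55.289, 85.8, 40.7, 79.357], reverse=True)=[85.8, 79.357, 55.289, 40.7]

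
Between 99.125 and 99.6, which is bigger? 99.6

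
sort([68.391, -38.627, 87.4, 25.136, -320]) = [-320, -38.627, 25.136, 68.391, 87.4]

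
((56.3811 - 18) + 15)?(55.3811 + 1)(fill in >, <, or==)<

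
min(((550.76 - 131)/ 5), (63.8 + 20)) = 83.8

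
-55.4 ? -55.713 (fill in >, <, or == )>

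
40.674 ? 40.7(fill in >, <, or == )<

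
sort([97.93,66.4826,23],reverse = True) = [97.93,66.4826,23]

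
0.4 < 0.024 False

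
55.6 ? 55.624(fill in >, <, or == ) <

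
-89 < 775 True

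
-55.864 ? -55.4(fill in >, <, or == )<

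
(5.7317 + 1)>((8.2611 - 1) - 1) True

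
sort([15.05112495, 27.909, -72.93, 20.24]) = [-72.93, 15.05112495, 20.24, 27.909]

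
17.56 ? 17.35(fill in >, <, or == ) >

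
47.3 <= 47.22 False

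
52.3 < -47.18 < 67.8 False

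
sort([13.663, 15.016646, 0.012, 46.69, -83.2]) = [-83.2, 0.012, 13.663, 15.016646, 46.69]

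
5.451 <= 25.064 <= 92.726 True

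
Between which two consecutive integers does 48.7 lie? 48 and 49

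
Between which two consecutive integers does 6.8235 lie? 6 and 7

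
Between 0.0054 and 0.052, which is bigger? 0.052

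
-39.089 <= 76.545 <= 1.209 False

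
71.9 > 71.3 True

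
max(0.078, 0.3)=0.3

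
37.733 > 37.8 False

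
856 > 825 True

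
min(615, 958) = 615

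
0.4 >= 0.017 True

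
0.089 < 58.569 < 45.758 False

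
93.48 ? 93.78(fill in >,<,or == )<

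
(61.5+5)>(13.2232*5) True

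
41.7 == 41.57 False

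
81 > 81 False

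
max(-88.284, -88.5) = -88.284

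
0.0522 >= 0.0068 True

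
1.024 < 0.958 False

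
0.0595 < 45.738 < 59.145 True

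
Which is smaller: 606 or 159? 159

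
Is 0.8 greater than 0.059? Yes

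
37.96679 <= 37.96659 False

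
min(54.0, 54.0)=54.0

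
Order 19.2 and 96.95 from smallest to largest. 19.2, 96.95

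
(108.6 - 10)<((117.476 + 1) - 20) False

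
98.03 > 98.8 False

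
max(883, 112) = 883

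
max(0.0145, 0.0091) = 0.0145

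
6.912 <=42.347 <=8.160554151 False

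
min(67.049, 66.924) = 66.924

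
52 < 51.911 False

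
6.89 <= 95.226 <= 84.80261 False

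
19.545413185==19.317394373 False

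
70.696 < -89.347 False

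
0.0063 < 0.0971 True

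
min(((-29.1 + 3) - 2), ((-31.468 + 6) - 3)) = -28.468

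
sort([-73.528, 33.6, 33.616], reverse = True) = [33.616, 33.6, -73.528]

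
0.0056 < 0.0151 True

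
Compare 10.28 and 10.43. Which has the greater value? 10.43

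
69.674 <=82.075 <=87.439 True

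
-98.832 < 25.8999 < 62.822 True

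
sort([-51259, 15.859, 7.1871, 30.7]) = [-51259, 7.1871, 15.859, 30.7]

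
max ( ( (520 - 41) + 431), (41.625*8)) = 910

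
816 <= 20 False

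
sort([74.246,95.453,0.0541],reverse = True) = [95.453,74.246,0.0541]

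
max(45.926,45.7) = 45.926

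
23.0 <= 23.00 True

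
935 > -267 True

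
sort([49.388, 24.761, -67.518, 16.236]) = [-67.518, 16.236, 24.761, 49.388]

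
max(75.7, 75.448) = 75.7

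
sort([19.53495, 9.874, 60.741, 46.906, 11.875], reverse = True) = [60.741, 46.906, 19.53495, 11.875, 9.874]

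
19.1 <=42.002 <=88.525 True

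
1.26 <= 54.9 True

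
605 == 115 False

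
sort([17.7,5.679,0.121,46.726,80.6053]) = [0.121,5.679,17.7,46.726,80.6053]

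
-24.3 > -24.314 True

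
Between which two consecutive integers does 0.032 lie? 0 and 1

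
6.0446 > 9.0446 False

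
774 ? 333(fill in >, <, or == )>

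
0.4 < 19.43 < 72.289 True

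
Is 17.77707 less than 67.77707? Yes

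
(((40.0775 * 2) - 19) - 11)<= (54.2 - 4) True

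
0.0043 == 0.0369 False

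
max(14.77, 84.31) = 84.31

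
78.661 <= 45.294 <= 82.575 False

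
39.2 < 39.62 True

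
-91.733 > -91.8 True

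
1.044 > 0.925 True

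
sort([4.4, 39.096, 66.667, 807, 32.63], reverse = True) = [807, 66.667, 39.096, 32.63, 4.4]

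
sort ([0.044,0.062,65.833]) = [0.044,0.062,65.833]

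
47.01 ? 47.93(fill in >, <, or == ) <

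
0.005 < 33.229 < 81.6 True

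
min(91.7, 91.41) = 91.41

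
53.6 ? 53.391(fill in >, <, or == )>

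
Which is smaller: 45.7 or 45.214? 45.214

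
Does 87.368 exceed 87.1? Yes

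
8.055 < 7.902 False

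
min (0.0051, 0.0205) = 0.0051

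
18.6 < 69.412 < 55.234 False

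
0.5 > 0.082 True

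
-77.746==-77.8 False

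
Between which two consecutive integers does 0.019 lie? 0 and 1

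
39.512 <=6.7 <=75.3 False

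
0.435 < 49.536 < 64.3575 True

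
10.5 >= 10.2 True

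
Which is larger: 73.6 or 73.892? 73.892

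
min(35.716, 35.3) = 35.3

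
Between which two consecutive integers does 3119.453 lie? 3119 and 3120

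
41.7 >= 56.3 False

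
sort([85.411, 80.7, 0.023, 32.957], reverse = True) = [85.411, 80.7, 32.957, 0.023]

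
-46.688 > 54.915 False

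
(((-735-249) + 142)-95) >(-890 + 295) False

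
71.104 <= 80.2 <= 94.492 True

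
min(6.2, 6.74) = 6.2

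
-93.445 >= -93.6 True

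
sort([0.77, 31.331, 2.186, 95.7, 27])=[0.77, 2.186, 27, 31.331, 95.7]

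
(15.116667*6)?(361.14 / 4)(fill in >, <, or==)>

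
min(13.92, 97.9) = 13.92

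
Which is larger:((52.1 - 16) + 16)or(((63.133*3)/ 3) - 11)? (((63.133*3)/ 3) - 11)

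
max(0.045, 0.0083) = 0.045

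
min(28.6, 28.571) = 28.571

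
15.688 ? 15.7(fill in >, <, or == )<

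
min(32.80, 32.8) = 32.80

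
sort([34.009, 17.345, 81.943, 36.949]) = [17.345, 34.009, 36.949, 81.943]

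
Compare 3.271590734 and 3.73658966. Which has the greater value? 3.73658966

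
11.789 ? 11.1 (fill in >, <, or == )>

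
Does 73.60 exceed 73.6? No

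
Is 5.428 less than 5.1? No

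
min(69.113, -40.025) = -40.025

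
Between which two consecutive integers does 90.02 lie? 90 and 91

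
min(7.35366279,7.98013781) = 7.35366279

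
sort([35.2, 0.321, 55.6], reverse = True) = [55.6, 35.2, 0.321]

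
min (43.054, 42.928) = 42.928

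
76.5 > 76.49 True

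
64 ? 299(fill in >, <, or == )<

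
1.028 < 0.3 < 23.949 False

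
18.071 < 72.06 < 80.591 True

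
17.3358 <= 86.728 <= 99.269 True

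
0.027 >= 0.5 False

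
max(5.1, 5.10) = 5.10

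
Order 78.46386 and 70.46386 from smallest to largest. 70.46386, 78.46386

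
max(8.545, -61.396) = 8.545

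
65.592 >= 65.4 True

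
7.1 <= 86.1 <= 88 True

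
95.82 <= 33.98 False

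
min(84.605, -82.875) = -82.875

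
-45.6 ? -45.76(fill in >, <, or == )>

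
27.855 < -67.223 False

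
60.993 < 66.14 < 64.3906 False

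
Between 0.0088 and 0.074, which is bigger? 0.074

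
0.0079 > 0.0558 False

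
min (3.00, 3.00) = 3.00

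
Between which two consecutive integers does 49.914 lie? 49 and 50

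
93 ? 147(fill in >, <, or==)<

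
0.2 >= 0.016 True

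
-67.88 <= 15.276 True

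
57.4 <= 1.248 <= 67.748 False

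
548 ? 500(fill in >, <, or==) >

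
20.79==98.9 False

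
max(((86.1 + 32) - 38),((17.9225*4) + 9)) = 80.69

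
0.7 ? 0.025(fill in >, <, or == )>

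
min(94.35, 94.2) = 94.2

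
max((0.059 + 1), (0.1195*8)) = 1.059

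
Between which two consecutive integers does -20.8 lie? -21 and -20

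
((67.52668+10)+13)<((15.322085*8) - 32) True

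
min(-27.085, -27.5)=-27.5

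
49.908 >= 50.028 False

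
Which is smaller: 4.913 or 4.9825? 4.913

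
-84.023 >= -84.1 True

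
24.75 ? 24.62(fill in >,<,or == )>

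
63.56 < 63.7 True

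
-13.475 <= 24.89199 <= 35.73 True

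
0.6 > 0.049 True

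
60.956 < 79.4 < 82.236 True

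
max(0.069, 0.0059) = 0.069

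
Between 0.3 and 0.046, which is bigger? 0.3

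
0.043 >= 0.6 False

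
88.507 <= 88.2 False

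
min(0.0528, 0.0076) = 0.0076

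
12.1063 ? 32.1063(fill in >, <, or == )<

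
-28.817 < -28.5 True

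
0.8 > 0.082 True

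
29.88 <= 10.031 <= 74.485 False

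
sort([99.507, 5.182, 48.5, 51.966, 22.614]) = [5.182, 22.614, 48.5, 51.966, 99.507]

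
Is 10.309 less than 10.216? No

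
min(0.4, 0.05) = 0.05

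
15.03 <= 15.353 True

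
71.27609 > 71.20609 True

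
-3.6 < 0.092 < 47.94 True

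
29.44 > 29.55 False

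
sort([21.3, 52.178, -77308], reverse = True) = [52.178, 21.3, -77308]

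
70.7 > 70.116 True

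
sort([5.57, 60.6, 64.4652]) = [5.57, 60.6, 64.4652]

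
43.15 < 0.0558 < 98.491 False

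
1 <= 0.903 False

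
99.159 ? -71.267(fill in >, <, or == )>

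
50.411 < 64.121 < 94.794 True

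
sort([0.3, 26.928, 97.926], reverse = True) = [97.926, 26.928, 0.3]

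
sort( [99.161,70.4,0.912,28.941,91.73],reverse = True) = [99.161,91.73,70.4,28.941,0.912]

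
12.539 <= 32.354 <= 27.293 False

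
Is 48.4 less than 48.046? No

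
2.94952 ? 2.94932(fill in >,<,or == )>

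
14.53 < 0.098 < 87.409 False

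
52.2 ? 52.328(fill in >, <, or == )<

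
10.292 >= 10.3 False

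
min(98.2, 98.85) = 98.2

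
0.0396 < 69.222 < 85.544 True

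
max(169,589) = 589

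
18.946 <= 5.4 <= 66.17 False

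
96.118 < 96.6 True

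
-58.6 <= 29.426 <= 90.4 True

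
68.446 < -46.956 False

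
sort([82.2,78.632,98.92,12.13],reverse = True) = [98.92,82.2,78.632,12.13]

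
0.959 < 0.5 False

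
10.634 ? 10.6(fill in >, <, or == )>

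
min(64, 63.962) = 63.962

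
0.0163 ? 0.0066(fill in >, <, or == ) >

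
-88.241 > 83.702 False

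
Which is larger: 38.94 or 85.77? 85.77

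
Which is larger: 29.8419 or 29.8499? 29.8499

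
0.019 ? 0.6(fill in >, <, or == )<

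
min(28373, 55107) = 28373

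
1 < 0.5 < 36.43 False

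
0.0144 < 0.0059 False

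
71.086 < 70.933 False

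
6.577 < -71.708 False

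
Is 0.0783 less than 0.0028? No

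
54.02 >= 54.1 False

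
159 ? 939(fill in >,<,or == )<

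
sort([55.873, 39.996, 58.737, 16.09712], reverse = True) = [58.737, 55.873, 39.996, 16.09712]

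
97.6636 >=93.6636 True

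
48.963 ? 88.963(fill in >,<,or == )<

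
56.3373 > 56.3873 False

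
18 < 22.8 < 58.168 True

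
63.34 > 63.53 False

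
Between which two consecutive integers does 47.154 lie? 47 and 48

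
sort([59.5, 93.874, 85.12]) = [59.5, 85.12, 93.874]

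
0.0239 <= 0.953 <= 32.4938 True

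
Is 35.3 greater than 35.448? No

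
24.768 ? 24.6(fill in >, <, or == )>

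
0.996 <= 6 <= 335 True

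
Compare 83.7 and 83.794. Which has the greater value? 83.794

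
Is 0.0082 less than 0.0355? Yes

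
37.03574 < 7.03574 False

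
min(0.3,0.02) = 0.02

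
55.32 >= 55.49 False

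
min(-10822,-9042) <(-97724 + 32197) False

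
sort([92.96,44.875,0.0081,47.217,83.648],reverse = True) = [92.96,83.648,47.217,44.875,0.0081]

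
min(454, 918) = 454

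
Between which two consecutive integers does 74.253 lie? 74 and 75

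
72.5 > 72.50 False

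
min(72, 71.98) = 71.98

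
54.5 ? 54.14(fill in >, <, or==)>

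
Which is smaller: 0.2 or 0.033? 0.033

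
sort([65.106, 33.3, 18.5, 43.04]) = [18.5, 33.3, 43.04, 65.106]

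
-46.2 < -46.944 False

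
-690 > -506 False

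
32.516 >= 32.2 True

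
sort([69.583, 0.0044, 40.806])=[0.0044, 40.806, 69.583]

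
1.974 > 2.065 False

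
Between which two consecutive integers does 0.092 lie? 0 and 1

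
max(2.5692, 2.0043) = 2.5692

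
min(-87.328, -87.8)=-87.8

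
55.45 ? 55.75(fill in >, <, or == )<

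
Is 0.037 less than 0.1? Yes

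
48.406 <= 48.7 True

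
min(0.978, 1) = 0.978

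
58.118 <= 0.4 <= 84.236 False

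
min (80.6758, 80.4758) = 80.4758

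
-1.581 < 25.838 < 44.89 True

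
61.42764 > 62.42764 False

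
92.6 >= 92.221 True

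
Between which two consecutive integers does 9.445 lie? 9 and 10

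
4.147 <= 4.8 True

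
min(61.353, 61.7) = 61.353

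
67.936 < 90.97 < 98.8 True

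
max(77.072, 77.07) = 77.072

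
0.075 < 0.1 True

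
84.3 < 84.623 True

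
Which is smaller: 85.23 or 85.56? 85.23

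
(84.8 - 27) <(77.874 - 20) True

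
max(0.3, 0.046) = 0.3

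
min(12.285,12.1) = 12.1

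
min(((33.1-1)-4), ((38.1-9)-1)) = 28.1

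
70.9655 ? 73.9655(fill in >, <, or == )<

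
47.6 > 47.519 True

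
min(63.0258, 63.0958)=63.0258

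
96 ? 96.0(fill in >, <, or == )==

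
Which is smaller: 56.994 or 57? 56.994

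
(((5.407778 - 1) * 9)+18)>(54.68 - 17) True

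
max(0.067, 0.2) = 0.2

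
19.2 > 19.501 False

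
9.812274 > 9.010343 True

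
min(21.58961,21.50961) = 21.50961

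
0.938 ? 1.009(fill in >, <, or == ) <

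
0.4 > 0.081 True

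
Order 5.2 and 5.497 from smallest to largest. 5.2, 5.497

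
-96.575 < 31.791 True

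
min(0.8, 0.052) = 0.052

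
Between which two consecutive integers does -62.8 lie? -63 and -62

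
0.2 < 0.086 False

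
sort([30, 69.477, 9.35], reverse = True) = [69.477, 30, 9.35]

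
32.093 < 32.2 True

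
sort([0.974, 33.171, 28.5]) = [0.974, 28.5, 33.171]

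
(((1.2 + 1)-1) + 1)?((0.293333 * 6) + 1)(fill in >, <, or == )<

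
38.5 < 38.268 False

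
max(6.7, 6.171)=6.7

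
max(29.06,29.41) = 29.41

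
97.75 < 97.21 False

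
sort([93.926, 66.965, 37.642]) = [37.642, 66.965, 93.926]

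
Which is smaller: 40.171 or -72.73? -72.73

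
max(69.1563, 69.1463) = 69.1563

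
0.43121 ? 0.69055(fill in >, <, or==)<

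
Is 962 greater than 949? Yes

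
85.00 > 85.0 False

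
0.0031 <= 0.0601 True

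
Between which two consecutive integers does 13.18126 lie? 13 and 14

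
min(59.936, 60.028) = 59.936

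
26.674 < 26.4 False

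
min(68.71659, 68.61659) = 68.61659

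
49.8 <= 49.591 False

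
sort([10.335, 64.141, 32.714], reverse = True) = [64.141, 32.714, 10.335]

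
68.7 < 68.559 False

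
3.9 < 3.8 False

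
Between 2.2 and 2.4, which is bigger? 2.4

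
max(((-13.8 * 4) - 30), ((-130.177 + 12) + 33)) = -85.177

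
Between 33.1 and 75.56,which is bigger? 75.56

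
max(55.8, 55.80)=55.80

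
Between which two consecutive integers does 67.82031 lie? 67 and 68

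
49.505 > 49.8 False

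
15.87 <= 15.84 False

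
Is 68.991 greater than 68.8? Yes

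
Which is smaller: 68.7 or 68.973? 68.7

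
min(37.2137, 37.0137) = 37.0137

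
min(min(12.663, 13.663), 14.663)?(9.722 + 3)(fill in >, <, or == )<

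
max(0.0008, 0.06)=0.06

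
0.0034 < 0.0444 True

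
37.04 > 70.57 False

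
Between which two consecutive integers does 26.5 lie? 26 and 27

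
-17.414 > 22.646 False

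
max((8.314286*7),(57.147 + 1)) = 58.200002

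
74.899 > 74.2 True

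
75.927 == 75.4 False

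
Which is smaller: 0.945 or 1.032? 0.945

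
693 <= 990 True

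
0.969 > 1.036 False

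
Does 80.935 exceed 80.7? Yes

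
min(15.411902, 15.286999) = 15.286999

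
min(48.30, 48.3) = 48.30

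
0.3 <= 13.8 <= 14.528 True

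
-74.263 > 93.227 False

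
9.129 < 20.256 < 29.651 True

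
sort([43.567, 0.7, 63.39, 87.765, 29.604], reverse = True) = [87.765, 63.39, 43.567, 29.604, 0.7]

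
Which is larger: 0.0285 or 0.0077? 0.0285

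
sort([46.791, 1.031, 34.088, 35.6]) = [1.031, 34.088, 35.6, 46.791]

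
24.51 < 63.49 True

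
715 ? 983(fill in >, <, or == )<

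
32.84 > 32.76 True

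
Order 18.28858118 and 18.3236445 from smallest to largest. 18.28858118, 18.3236445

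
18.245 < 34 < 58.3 True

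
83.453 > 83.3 True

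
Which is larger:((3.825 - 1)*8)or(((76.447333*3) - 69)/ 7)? (((76.447333*3) - 69)/ 7)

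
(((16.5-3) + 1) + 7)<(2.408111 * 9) True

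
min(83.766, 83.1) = 83.1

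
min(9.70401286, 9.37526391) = 9.37526391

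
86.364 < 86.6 True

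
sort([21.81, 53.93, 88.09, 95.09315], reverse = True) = [95.09315, 88.09, 53.93, 21.81]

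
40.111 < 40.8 True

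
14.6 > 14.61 False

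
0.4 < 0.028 False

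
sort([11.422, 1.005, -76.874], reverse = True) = [11.422, 1.005, -76.874]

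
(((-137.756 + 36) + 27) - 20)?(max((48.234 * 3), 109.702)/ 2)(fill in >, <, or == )<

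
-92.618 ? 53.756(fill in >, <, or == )<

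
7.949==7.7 False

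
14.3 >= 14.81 False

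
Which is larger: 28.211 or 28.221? 28.221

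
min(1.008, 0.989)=0.989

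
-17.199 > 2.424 False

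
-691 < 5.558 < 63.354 True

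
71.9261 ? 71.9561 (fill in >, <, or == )<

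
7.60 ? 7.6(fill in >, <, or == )==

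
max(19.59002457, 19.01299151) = 19.59002457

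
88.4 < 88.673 True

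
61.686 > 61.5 True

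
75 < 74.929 False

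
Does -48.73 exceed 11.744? No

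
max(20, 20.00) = 20.00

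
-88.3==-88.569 False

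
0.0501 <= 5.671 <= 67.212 True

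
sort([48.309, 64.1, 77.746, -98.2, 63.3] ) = [-98.2, 48.309, 63.3, 64.1, 77.746]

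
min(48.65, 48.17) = 48.17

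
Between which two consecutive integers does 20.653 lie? 20 and 21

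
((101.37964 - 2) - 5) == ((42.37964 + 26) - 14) False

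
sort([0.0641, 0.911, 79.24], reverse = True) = [79.24, 0.911, 0.0641]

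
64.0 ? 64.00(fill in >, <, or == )==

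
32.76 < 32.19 False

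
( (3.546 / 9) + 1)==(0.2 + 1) False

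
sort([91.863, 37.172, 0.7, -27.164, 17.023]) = [-27.164, 0.7, 17.023, 37.172, 91.863]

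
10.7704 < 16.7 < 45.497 True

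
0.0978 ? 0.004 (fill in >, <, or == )>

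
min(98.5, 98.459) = 98.459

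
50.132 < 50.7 True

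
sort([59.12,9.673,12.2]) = [9.673,12.2,59.12]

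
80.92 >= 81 False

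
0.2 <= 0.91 True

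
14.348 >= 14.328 True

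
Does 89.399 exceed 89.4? No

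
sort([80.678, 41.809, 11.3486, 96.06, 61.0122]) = [11.3486, 41.809, 61.0122, 80.678, 96.06]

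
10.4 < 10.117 False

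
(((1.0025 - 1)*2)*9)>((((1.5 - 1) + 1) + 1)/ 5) False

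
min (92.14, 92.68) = 92.14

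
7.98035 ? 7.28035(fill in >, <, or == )>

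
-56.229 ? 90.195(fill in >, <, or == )<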